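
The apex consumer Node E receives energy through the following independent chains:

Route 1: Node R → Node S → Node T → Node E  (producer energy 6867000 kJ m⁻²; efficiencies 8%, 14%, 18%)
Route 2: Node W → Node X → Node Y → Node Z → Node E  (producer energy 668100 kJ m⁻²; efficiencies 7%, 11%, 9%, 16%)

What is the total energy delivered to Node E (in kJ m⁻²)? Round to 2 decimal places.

13917.95 kJ m⁻²

Route 1: 6867000 × 0.08 × 0.14 × 0.18 = 13843.872 kJ m⁻²
Route 2: 668100 × 0.07 × 0.11 × 0.09 × 0.16 = 74.078928 kJ m⁻²
Total at Node E: 13843.872 + 74.078928 = 13917.950928 kJ m⁻²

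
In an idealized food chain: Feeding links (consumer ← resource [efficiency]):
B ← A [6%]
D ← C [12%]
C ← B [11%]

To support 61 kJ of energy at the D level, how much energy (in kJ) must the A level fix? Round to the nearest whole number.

Cumulative transfer efficiency: 0.06 × 0.11 × 0.12 = 0.000792
A energy = 61 / 0.000792 = 77020 kJ

77020 kJ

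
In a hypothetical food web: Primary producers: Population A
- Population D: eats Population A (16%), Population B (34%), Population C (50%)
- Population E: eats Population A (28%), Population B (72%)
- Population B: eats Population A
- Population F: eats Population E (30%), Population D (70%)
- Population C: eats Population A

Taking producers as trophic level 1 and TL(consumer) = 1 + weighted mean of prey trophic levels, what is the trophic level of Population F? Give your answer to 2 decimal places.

Population B: 1 + 1 = 2
Population C: 1 + 1 = 2
Population D: 1 + (0.16×1 + 0.34×2 + 0.5×2) = 2.84
Population E: 1 + (0.28×1 + 0.72×2) = 2.72
Population F: 1 + (0.3×2.72 + 0.7×2.84) = 3.804

3.80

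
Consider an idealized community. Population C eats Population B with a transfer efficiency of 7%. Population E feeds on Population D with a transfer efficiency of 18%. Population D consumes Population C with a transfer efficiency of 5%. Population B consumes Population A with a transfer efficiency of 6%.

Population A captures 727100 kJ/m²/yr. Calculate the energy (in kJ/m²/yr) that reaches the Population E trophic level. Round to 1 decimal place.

Population B: 727100 × 0.06 = 43626 kJ/m²/yr
Population C: 43626 × 0.07 = 3053.82 kJ/m²/yr
Population D: 3053.82 × 0.05 = 152.691 kJ/m²/yr
Population E: 152.691 × 0.18 = 27.48438 kJ/m²/yr

27.5 kJ/m²/yr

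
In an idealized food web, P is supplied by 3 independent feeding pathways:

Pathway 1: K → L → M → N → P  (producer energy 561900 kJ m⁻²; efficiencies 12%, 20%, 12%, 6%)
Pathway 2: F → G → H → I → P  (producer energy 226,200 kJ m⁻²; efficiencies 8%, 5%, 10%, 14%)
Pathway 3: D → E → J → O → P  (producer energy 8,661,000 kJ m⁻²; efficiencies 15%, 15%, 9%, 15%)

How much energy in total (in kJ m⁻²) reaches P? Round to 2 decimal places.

Pathway 1: 561900 × 0.12 × 0.2 × 0.12 × 0.06 = 97.09632 kJ m⁻²
Pathway 2: 226200 × 0.08 × 0.05 × 0.1 × 0.14 = 12.6672 kJ m⁻²
Pathway 3: 8661000 × 0.15 × 0.15 × 0.09 × 0.15 = 2630.77875 kJ m⁻²
Total at P: 97.09632 + 12.6672 + 2630.77875 = 2740.54227 kJ m⁻²

2740.54 kJ m⁻²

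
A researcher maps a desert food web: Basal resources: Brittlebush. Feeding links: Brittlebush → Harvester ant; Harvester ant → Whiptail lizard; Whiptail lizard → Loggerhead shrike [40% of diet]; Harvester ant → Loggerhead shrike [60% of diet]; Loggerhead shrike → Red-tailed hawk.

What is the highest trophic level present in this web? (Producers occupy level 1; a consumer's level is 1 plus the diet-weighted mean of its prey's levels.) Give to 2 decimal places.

Harvester ant: 1 + 1 = 2
Whiptail lizard: 1 + 2 = 3
Loggerhead shrike: 1 + (0.4×3 + 0.6×2) = 3.4
Red-tailed hawk: 1 + 3.4 = 4.4

4.40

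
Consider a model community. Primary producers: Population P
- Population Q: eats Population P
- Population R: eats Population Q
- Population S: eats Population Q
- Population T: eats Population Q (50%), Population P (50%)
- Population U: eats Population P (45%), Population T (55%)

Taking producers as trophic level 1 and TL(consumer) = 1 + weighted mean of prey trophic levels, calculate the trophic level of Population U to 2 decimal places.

2.83

Population Q: 1 + 1 = 2
Population R: 1 + 2 = 3
Population S: 1 + 2 = 3
Population T: 1 + (0.5×2 + 0.5×1) = 2.5
Population U: 1 + (0.45×1 + 0.55×2.5) = 2.825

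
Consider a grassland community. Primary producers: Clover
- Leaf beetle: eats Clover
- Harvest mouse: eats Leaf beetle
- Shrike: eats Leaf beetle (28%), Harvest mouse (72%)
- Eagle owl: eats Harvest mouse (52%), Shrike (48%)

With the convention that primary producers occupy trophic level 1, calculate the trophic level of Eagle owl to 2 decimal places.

4.35

Leaf beetle: 1 + 1 = 2
Harvest mouse: 1 + 2 = 3
Shrike: 1 + (0.28×2 + 0.72×3) = 3.72
Eagle owl: 1 + (0.52×3 + 0.48×3.72) = 4.3456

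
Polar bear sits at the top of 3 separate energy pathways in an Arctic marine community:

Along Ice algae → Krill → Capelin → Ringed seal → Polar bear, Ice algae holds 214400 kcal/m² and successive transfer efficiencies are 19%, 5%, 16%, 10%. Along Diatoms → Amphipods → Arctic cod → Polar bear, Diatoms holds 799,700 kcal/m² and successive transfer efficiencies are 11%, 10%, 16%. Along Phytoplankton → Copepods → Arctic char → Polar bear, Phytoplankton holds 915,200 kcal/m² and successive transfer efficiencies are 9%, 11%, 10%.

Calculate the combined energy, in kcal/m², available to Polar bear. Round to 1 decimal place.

2346.1 kcal/m²

Via Ice algae: 214400 × 0.19 × 0.05 × 0.16 × 0.1 = 32.5888 kcal/m²
Via Diatoms: 799700 × 0.11 × 0.1 × 0.16 = 1407.472 kcal/m²
Via Phytoplankton: 915200 × 0.09 × 0.11 × 0.1 = 906.048 kcal/m²
Total at Polar bear: 32.5888 + 1407.472 + 906.048 = 2346.1088 kcal/m²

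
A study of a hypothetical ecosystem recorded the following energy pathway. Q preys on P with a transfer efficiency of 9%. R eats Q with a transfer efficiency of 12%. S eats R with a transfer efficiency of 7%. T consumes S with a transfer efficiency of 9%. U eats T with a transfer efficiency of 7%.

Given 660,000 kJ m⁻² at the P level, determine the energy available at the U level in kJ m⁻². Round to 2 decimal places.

Q: 660000 × 0.09 = 59400 kJ m⁻²
R: 59400 × 0.12 = 7128 kJ m⁻²
S: 7128 × 0.07 = 498.96 kJ m⁻²
T: 498.96 × 0.09 = 44.9064 kJ m⁻²
U: 44.9064 × 0.07 = 3.143448 kJ m⁻²

3.14 kJ m⁻²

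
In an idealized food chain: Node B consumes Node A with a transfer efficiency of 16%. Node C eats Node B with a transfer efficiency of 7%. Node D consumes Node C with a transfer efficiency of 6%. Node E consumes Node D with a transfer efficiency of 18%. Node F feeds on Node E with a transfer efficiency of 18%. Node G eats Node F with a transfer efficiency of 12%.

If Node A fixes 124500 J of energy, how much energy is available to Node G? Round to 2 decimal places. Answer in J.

0.33 J

Node B: 124500 × 0.16 = 19920 J
Node C: 19920 × 0.07 = 1394.4 J
Node D: 1394.4 × 0.06 = 83.664 J
Node E: 83.664 × 0.18 = 15.05952 J
Node F: 15.05952 × 0.18 = 2.7107136 J
Node G: 2.7107136 × 0.12 = 0.325285632 J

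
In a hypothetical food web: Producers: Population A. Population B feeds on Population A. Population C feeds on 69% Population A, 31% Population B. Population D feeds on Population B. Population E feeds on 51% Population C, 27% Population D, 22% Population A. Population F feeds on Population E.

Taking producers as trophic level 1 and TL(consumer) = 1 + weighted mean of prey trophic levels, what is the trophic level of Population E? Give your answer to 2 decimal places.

Population B: 1 + 1 = 2
Population C: 1 + (0.69×1 + 0.31×2) = 2.31
Population D: 1 + 2 = 3
Population E: 1 + (0.51×2.31 + 0.27×3 + 0.22×1) = 3.2081
Population F: 1 + 3.2081 = 4.2081

3.21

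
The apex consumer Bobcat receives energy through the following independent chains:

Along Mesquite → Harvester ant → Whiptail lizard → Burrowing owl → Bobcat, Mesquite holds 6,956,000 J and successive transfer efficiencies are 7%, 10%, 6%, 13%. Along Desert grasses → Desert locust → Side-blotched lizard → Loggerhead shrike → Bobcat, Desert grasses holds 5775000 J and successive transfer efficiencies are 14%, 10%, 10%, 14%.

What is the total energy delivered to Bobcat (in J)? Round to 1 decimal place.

Via Mesquite: 6956000 × 0.07 × 0.1 × 0.06 × 0.13 = 379.7976 J
Via Desert grasses: 5775000 × 0.14 × 0.1 × 0.1 × 0.14 = 1131.9 J
Total at Bobcat: 379.7976 + 1131.9 = 1511.6976 J

1511.7 J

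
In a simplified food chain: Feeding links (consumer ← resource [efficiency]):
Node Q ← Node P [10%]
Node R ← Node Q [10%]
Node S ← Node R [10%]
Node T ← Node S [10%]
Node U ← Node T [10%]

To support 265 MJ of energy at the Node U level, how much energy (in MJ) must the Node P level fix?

Cumulative transfer efficiency: 0.1 × 0.1 × 0.1 × 0.1 × 0.1 = 0.00001
Node P energy = 265 / 0.00001 = 26500000 MJ

26500000 MJ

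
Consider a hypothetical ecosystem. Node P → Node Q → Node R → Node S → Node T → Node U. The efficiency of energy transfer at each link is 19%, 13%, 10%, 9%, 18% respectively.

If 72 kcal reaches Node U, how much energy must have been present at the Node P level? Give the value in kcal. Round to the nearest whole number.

Cumulative transfer efficiency: 0.19 × 0.13 × 0.1 × 0.09 × 0.18 = 0.000040014
Node P energy = 72 / 0.000040014 = 1799370 kcal

1799370 kcal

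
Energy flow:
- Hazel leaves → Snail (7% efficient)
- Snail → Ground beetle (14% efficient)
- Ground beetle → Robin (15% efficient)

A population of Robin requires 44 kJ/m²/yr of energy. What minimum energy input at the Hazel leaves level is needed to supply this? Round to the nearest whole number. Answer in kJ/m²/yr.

29932 kJ/m²/yr

Cumulative transfer efficiency: 0.07 × 0.14 × 0.15 = 0.00147
Hazel leaves energy = 44 / 0.00147 = 29932 kJ/m²/yr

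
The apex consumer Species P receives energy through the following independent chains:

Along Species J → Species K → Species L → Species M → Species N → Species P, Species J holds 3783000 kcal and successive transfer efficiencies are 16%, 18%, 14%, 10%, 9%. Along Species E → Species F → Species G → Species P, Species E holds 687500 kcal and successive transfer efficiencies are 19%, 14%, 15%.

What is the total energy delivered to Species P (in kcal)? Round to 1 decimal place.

2880.4 kcal

Via Species J: 3783000 × 0.16 × 0.18 × 0.14 × 0.1 × 0.09 = 137.277504 kcal
Via Species E: 687500 × 0.19 × 0.14 × 0.15 = 2743.125 kcal
Total at Species P: 137.277504 + 2743.125 = 2880.402504 kcal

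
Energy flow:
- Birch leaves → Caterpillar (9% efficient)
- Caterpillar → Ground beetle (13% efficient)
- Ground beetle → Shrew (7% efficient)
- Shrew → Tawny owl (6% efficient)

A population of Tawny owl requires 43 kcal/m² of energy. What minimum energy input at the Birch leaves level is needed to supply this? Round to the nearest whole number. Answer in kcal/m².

Cumulative transfer efficiency: 0.09 × 0.13 × 0.07 × 0.06 = 0.00004914
Birch leaves energy = 43 / 0.00004914 = 875051 kcal/m²

875051 kcal/m²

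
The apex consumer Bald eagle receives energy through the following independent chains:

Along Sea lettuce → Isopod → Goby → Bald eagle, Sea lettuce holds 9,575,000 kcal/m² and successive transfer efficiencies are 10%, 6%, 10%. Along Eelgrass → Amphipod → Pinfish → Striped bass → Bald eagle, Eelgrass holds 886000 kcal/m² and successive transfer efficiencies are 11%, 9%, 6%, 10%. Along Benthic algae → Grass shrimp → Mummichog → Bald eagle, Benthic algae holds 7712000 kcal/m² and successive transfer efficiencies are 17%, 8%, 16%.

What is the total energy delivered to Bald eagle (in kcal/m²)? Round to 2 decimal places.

22578.94 kcal/m²

Via Sea lettuce: 9575000 × 0.1 × 0.06 × 0.1 = 5745 kcal/m²
Via Eelgrass: 886000 × 0.11 × 0.09 × 0.06 × 0.1 = 52.6284 kcal/m²
Via Benthic algae: 7712000 × 0.17 × 0.08 × 0.16 = 16781.312 kcal/m²
Total at Bald eagle: 5745 + 52.6284 + 16781.312 = 22578.9404 kcal/m²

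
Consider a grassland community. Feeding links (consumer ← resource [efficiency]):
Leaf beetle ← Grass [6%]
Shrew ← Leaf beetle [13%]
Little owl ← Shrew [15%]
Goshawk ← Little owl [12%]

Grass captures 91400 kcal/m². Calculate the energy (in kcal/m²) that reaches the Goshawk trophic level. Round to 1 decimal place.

12.8 kcal/m²

Leaf beetle: 91400 × 0.06 = 5484 kcal/m²
Shrew: 5484 × 0.13 = 712.92 kcal/m²
Little owl: 712.92 × 0.15 = 106.938 kcal/m²
Goshawk: 106.938 × 0.12 = 12.83256 kcal/m²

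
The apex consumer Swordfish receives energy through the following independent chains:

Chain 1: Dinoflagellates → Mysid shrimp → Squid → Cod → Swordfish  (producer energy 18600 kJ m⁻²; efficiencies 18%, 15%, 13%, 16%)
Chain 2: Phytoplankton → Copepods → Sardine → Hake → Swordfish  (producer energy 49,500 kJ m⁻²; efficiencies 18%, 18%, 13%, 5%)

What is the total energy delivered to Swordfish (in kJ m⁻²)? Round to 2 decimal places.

Chain 1: 18600 × 0.18 × 0.15 × 0.13 × 0.16 = 10.44576 kJ m⁻²
Chain 2: 49500 × 0.18 × 0.18 × 0.13 × 0.05 = 10.4247 kJ m⁻²
Total at Swordfish: 10.44576 + 10.4247 = 20.87046 kJ m⁻²

20.87 kJ m⁻²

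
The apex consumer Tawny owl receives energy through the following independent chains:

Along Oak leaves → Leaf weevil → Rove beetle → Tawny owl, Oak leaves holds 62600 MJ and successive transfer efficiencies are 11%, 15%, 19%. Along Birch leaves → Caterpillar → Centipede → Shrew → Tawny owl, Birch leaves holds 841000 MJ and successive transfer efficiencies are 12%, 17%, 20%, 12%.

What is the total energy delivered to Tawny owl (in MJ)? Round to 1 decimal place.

608.0 MJ

Via Oak leaves: 62600 × 0.11 × 0.15 × 0.19 = 196.251 MJ
Via Birch leaves: 841000 × 0.12 × 0.17 × 0.2 × 0.12 = 411.7536 MJ
Total at Tawny owl: 196.251 + 411.7536 = 608.0046 MJ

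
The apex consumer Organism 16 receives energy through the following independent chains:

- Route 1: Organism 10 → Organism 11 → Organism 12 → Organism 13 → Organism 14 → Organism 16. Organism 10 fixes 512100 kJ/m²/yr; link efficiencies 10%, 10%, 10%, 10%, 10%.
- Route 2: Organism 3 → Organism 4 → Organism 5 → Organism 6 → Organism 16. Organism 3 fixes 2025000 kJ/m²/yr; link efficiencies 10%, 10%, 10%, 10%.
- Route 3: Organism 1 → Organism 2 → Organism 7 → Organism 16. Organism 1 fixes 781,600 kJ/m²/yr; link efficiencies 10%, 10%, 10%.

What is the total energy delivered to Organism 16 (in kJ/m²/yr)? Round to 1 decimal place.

989.2 kJ/m²/yr

Route 1: 512100 × 0.1 × 0.1 × 0.1 × 0.1 × 0.1 = 5.121 kJ/m²/yr
Route 2: 2025000 × 0.1 × 0.1 × 0.1 × 0.1 = 202.5 kJ/m²/yr
Route 3: 781600 × 0.1 × 0.1 × 0.1 = 781.6 kJ/m²/yr
Total at Organism 16: 5.121 + 202.5 + 781.6 = 989.221 kJ/m²/yr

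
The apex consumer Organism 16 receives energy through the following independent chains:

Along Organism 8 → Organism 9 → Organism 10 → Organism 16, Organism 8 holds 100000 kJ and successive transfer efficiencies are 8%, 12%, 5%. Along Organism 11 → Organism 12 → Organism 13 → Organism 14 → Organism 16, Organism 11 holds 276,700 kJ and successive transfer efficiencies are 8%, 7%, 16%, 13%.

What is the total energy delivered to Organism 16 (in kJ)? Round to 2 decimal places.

Via Organism 8: 100000 × 0.08 × 0.12 × 0.05 = 48 kJ
Via Organism 11: 276700 × 0.08 × 0.07 × 0.16 × 0.13 = 32.230016 kJ
Total at Organism 16: 48 + 32.230016 = 80.230016 kJ

80.23 kJ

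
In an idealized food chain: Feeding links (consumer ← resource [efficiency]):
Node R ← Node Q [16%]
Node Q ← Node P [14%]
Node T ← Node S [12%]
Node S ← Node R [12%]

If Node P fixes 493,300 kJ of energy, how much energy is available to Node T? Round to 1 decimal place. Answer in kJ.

159.1 kJ

Node Q: 493300 × 0.14 = 69062 kJ
Node R: 69062 × 0.16 = 11049.92 kJ
Node S: 11049.92 × 0.12 = 1325.9904 kJ
Node T: 1325.9904 × 0.12 = 159.118848 kJ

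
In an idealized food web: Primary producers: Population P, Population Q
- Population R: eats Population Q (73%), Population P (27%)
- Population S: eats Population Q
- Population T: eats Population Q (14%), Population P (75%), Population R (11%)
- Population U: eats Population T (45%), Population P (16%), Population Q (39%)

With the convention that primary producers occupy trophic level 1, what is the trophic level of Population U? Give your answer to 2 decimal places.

Population R: 1 + (0.73×1 + 0.27×1) = 2
Population S: 1 + 1 = 2
Population T: 1 + (0.14×1 + 0.75×1 + 0.11×2) = 2.11
Population U: 1 + (0.45×2.11 + 0.16×1 + 0.39×1) = 2.4995

2.50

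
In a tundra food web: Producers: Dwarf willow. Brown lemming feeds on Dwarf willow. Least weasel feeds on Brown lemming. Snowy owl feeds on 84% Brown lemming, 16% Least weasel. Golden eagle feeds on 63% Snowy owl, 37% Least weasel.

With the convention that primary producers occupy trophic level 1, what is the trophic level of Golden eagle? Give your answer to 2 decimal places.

4.10

Brown lemming: 1 + 1 = 2
Least weasel: 1 + 2 = 3
Snowy owl: 1 + (0.84×2 + 0.16×3) = 3.16
Golden eagle: 1 + (0.63×3.16 + 0.37×3) = 4.1008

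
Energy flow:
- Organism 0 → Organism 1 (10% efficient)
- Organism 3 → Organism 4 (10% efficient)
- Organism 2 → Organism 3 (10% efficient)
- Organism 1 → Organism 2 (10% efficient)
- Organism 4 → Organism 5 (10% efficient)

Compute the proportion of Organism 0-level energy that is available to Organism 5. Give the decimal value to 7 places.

Product of link efficiencies: 0.1 × 0.1 × 0.1 × 0.1 × 0.1 = 0.00001

0.0000100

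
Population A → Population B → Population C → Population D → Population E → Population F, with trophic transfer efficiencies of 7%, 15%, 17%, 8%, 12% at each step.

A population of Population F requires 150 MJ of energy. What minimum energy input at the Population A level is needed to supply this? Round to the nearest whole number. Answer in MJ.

Cumulative transfer efficiency: 0.07 × 0.15 × 0.17 × 0.08 × 0.12 = 0.000017136
Population A energy = 150 / 0.000017136 = 8753501 MJ

8753501 MJ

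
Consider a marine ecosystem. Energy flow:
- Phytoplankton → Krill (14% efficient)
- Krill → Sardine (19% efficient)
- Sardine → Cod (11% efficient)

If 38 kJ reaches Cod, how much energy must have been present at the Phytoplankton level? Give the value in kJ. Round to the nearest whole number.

12987 kJ

Cumulative transfer efficiency: 0.14 × 0.19 × 0.11 = 0.002926
Phytoplankton energy = 38 / 0.002926 = 12987 kJ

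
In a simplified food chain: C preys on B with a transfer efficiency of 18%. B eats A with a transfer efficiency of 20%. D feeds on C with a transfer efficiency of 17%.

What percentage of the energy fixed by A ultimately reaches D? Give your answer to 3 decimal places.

0.612%

Product of link efficiencies: 0.2 × 0.18 × 0.17 = 0.00612
As a percentage: 0.00612 × 100 = 0.612%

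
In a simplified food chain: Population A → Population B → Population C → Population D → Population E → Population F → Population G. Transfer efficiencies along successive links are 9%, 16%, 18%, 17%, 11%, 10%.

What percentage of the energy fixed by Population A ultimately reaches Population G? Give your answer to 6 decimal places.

0.000485%

Product of link efficiencies: 0.09 × 0.16 × 0.18 × 0.17 × 0.11 × 0.1 = 0.00000484704
As a percentage: 0.00000484704 × 100 = 0.000485%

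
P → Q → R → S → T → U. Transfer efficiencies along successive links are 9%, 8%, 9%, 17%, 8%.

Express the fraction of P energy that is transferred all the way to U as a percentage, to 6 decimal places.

0.000881%

Product of link efficiencies: 0.09 × 0.08 × 0.09 × 0.17 × 0.08 = 0.0000088128
As a percentage: 0.0000088128 × 100 = 0.000881%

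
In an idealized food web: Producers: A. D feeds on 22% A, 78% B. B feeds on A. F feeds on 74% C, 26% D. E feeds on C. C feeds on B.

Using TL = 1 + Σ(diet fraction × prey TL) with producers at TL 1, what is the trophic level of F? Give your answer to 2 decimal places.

B: 1 + 1 = 2
C: 1 + 2 = 3
D: 1 + (0.22×1 + 0.78×2) = 2.78
E: 1 + 3 = 4
F: 1 + (0.74×3 + 0.26×2.78) = 3.9428

3.94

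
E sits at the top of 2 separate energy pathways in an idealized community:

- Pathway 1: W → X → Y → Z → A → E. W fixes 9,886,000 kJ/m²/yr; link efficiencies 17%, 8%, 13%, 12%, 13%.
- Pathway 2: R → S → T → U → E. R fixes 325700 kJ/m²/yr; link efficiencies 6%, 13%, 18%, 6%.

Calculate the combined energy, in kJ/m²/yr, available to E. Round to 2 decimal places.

Pathway 1: 9886000 × 0.17 × 0.08 × 0.13 × 0.12 × 0.13 = 272.6637888 kJ/m²/yr
Pathway 2: 325700 × 0.06 × 0.13 × 0.18 × 0.06 = 27.436968 kJ/m²/yr
Total at E: 272.6637888 + 27.436968 = 300.1007568 kJ/m²/yr

300.10 kJ/m²/yr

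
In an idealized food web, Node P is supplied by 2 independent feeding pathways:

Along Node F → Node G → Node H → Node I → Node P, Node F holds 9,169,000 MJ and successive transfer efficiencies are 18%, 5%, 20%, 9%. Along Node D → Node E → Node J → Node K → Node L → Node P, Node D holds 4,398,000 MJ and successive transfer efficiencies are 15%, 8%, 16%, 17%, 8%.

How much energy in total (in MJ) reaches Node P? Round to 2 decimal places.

1600.22 MJ

Via Node F: 9169000 × 0.18 × 0.05 × 0.2 × 0.09 = 1485.378 MJ
Via Node D: 4398000 × 0.15 × 0.08 × 0.16 × 0.17 × 0.08 = 114.840576 MJ
Total at Node P: 1485.378 + 114.840576 = 1600.218576 MJ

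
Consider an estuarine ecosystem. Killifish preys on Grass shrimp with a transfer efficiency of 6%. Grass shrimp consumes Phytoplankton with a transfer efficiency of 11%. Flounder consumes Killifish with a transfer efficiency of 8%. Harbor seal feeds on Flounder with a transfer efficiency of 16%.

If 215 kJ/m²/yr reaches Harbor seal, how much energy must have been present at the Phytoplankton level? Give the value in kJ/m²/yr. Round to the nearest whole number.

2544981 kJ/m²/yr

Cumulative transfer efficiency: 0.11 × 0.06 × 0.08 × 0.16 = 0.00008448
Phytoplankton energy = 215 / 0.00008448 = 2544981 kJ/m²/yr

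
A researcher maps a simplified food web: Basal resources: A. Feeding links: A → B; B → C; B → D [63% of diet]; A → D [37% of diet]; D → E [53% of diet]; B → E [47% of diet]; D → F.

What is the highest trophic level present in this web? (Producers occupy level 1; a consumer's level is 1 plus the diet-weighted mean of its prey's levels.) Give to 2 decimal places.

B: 1 + 1 = 2
C: 1 + 2 = 3
D: 1 + (0.63×2 + 0.37×1) = 2.63
E: 1 + (0.53×2.63 + 0.47×2) = 3.3339
F: 1 + 2.63 = 3.63

3.63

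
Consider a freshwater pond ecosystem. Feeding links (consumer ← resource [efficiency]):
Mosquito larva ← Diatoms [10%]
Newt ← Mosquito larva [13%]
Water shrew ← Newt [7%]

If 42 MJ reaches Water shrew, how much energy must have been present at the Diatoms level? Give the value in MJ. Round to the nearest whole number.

46154 MJ

Cumulative transfer efficiency: 0.1 × 0.13 × 0.07 = 0.00091
Diatoms energy = 42 / 0.00091 = 46154 MJ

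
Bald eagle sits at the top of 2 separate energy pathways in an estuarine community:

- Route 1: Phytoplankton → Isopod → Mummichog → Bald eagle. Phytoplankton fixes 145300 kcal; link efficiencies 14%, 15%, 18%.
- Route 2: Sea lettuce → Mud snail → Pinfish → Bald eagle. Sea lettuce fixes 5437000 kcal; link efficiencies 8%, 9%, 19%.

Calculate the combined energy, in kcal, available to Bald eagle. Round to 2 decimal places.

7987.05 kcal

Route 1: 145300 × 0.14 × 0.15 × 0.18 = 549.234 kcal
Route 2: 5437000 × 0.08 × 0.09 × 0.19 = 7437.816 kcal
Total at Bald eagle: 549.234 + 7437.816 = 7987.05 kcal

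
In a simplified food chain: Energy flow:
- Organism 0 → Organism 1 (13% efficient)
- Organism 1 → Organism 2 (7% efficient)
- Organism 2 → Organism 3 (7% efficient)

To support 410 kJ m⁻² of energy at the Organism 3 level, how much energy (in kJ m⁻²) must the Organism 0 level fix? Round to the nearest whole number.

643642 kJ m⁻²

Cumulative transfer efficiency: 0.13 × 0.07 × 0.07 = 0.000637
Organism 0 energy = 410 / 0.000637 = 643642 kJ m⁻²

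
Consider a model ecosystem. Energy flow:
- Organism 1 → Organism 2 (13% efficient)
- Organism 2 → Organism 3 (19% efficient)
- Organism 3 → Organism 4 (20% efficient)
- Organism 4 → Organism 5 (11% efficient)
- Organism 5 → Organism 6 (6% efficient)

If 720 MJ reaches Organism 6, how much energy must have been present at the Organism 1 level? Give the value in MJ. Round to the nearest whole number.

Cumulative transfer efficiency: 0.13 × 0.19 × 0.2 × 0.11 × 0.06 = 0.000032604
Organism 1 energy = 720 / 0.000032604 = 22083180 MJ

22083180 MJ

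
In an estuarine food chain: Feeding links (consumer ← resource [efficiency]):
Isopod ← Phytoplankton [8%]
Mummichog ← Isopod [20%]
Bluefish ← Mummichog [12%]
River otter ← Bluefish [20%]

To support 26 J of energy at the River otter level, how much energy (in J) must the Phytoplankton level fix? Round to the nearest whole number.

Cumulative transfer efficiency: 0.08 × 0.2 × 0.12 × 0.2 = 0.000384
Phytoplankton energy = 26 / 0.000384 = 67708 J

67708 J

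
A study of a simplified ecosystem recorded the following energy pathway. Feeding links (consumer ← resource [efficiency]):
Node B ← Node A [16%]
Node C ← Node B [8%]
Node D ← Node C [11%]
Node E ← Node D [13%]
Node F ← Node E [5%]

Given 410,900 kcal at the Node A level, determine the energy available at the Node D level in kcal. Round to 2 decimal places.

578.55 kcal

Node B: 410900 × 0.16 = 65744 kcal
Node C: 65744 × 0.08 = 5259.52 kcal
Node D: 5259.52 × 0.11 = 578.5472 kcal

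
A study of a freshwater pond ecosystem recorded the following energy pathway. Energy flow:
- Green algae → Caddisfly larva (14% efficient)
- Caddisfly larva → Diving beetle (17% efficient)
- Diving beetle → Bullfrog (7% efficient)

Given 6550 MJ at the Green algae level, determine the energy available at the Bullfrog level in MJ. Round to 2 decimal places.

Caddisfly larva: 6550 × 0.14 = 917 MJ
Diving beetle: 917 × 0.17 = 155.89 MJ
Bullfrog: 155.89 × 0.07 = 10.9123 MJ

10.91 MJ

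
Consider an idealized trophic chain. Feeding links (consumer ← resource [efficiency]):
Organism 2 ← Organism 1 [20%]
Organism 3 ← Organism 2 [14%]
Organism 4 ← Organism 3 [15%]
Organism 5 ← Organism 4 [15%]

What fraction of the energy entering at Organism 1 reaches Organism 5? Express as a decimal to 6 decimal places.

0.000630

Product of link efficiencies: 0.2 × 0.14 × 0.15 × 0.15 = 0.00063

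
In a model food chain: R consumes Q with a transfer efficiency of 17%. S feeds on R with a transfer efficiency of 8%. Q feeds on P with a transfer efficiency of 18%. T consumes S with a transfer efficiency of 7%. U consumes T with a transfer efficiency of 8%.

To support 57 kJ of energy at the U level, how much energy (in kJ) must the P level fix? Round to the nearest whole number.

Cumulative transfer efficiency: 0.18 × 0.17 × 0.08 × 0.07 × 0.08 = 0.0000137088
P energy = 57 / 0.0000137088 = 4157913 kJ

4157913 kJ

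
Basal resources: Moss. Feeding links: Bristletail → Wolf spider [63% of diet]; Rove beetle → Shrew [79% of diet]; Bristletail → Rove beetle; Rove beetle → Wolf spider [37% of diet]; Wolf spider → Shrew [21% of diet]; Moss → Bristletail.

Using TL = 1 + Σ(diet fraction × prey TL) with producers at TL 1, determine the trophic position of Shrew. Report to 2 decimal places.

Bristletail: 1 + 1 = 2
Rove beetle: 1 + 2 = 3
Wolf spider: 1 + (0.63×2 + 0.37×3) = 3.37
Shrew: 1 + (0.79×3 + 0.21×3.37) = 4.0777

4.08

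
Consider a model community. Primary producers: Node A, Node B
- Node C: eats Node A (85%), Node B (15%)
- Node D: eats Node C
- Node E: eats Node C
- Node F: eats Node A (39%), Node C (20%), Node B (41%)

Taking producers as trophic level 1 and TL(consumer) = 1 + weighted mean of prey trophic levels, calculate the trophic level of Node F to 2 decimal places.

Node C: 1 + (0.85×1 + 0.15×1) = 2
Node D: 1 + 2 = 3
Node E: 1 + 2 = 3
Node F: 1 + (0.39×1 + 0.2×2 + 0.41×1) = 2.2

2.20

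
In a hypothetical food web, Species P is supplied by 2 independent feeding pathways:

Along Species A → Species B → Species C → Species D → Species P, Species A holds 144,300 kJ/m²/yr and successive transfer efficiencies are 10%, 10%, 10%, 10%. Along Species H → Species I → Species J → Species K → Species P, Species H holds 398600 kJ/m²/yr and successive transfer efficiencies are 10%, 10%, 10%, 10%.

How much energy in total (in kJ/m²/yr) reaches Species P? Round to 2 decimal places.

Via Species A: 144300 × 0.1 × 0.1 × 0.1 × 0.1 = 14.43 kJ/m²/yr
Via Species H: 398600 × 0.1 × 0.1 × 0.1 × 0.1 = 39.86 kJ/m²/yr
Total at Species P: 14.43 + 39.86 = 54.29 kJ/m²/yr

54.29 kJ/m²/yr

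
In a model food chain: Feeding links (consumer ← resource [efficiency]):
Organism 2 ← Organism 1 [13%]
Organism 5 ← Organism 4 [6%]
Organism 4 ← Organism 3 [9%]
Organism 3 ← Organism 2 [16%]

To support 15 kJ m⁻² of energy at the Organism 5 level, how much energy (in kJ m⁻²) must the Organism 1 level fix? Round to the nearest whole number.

Cumulative transfer efficiency: 0.13 × 0.16 × 0.09 × 0.06 = 0.00011232
Organism 1 energy = 15 / 0.00011232 = 133547 kJ m⁻²

133547 kJ m⁻²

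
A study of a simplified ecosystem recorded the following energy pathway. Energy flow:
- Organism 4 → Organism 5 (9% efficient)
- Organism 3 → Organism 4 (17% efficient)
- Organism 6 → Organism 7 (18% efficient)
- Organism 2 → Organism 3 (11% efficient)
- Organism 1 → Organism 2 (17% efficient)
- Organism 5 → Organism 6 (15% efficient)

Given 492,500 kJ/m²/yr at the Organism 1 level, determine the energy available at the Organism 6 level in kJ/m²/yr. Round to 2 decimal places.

Organism 2: 492500 × 0.17 = 83725 kJ/m²/yr
Organism 3: 83725 × 0.11 = 9209.75 kJ/m²/yr
Organism 4: 9209.75 × 0.17 = 1565.6575 kJ/m²/yr
Organism 5: 1565.6575 × 0.09 = 140.909175 kJ/m²/yr
Organism 6: 140.909175 × 0.15 = 21.13637625 kJ/m²/yr

21.14 kJ/m²/yr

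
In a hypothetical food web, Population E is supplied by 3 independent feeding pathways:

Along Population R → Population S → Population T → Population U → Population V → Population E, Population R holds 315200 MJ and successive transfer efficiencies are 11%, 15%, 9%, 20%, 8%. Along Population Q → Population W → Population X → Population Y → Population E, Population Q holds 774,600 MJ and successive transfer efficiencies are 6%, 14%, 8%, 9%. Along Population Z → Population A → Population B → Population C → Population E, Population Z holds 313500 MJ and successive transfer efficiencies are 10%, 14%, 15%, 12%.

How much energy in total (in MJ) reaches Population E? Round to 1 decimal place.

Via Population R: 315200 × 0.11 × 0.15 × 0.09 × 0.2 × 0.08 = 7.489152 MJ
Via Population Q: 774600 × 0.06 × 0.14 × 0.08 × 0.09 = 46.847808 MJ
Via Population Z: 313500 × 0.1 × 0.14 × 0.15 × 0.12 = 79.002 MJ
Total at Population E: 7.489152 + 46.847808 + 79.002 = 133.33896 MJ

133.3 MJ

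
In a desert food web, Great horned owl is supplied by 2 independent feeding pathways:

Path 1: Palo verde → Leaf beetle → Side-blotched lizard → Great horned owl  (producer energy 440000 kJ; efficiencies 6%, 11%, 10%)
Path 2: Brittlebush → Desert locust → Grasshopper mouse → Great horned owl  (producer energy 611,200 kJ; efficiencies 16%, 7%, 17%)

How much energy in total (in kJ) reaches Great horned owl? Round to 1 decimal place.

Path 1: 440000 × 0.06 × 0.11 × 0.1 = 290.4 kJ
Path 2: 611200 × 0.16 × 0.07 × 0.17 = 1163.7248 kJ
Total at Great horned owl: 290.4 + 1163.7248 = 1454.1248 kJ

1454.1 kJ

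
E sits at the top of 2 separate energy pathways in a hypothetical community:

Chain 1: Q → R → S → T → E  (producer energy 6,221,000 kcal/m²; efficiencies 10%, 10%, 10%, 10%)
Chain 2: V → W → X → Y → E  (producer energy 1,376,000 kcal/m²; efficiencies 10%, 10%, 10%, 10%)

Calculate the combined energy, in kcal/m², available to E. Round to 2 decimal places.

759.70 kcal/m²

Chain 1: 6221000 × 0.1 × 0.1 × 0.1 × 0.1 = 622.1 kcal/m²
Chain 2: 1376000 × 0.1 × 0.1 × 0.1 × 0.1 = 137.6 kcal/m²
Total at E: 622.1 + 137.6 = 759.7 kcal/m²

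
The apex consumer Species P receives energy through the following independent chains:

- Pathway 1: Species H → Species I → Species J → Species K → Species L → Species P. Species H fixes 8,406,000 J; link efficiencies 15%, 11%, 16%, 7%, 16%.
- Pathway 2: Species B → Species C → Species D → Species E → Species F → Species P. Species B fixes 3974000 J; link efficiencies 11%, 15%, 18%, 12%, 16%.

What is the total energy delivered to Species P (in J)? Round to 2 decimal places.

475.16 J

Pathway 1: 8406000 × 0.15 × 0.11 × 0.16 × 0.07 × 0.16 = 248.548608 J
Pathway 2: 3974000 × 0.11 × 0.15 × 0.18 × 0.12 × 0.16 = 226.613376 J
Total at Species P: 248.548608 + 226.613376 = 475.161984 J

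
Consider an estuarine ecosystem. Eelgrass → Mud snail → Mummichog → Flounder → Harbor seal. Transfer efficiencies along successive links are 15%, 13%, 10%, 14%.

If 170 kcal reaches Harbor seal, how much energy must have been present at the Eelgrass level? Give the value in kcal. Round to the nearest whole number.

Cumulative transfer efficiency: 0.15 × 0.13 × 0.1 × 0.14 = 0.000273
Eelgrass energy = 170 / 0.000273 = 622711 kcal

622711 kcal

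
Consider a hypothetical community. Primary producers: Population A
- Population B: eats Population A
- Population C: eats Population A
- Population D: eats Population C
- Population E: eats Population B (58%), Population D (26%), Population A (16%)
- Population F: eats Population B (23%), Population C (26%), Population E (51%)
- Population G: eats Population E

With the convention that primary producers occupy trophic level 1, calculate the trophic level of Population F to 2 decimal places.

Population B: 1 + 1 = 2
Population C: 1 + 1 = 2
Population D: 1 + 2 = 3
Population E: 1 + (0.58×2 + 0.26×3 + 0.16×1) = 3.1
Population F: 1 + (0.23×2 + 0.26×2 + 0.51×3.1) = 3.561
Population G: 1 + 3.1 = 4.1

3.56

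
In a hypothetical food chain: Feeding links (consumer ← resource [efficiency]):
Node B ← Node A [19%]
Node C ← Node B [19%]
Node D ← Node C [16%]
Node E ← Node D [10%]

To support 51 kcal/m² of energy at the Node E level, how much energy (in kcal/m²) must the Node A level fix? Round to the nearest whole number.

88296 kcal/m²

Cumulative transfer efficiency: 0.19 × 0.19 × 0.16 × 0.1 = 0.0005776
Node A energy = 51 / 0.0005776 = 88296 kcal/m²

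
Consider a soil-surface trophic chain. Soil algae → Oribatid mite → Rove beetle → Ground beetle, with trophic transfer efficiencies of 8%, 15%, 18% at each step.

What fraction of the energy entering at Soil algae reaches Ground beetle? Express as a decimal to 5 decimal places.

0.00216

Product of link efficiencies: 0.08 × 0.15 × 0.18 = 0.00216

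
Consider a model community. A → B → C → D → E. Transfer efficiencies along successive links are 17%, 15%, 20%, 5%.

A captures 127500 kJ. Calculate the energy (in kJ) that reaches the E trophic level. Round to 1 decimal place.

B: 127500 × 0.17 = 21675 kJ
C: 21675 × 0.15 = 3251.25 kJ
D: 3251.25 × 0.2 = 650.25 kJ
E: 650.25 × 0.05 = 32.5125 kJ

32.5 kJ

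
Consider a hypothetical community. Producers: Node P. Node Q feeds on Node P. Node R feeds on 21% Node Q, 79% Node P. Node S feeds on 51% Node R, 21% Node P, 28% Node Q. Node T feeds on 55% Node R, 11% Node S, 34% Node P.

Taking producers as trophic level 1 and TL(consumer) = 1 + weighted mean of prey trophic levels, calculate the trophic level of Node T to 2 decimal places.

Node Q: 1 + 1 = 2
Node R: 1 + (0.21×2 + 0.79×1) = 2.21
Node S: 1 + (0.51×2.21 + 0.21×1 + 0.28×2) = 2.8971
Node T: 1 + (0.55×2.21 + 0.11×2.8971 + 0.34×1) = 2.874181

2.87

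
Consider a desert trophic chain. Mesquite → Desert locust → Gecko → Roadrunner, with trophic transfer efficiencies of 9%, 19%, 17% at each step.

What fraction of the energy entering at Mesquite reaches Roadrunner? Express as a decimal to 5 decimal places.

0.00291

Product of link efficiencies: 0.09 × 0.19 × 0.17 = 0.002907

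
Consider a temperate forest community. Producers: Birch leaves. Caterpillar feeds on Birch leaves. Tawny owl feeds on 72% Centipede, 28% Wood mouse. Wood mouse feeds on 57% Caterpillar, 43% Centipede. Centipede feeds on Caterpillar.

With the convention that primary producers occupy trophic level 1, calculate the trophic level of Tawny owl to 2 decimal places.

4.12

Caterpillar: 1 + 1 = 2
Centipede: 1 + 2 = 3
Wood mouse: 1 + (0.57×2 + 0.43×3) = 3.43
Tawny owl: 1 + (0.72×3 + 0.28×3.43) = 4.1204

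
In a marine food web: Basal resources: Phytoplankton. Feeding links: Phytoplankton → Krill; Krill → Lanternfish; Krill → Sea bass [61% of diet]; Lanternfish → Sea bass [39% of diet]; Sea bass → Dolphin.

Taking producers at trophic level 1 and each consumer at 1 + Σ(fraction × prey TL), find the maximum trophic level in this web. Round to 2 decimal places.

Krill: 1 + 1 = 2
Lanternfish: 1 + 2 = 3
Sea bass: 1 + (0.61×2 + 0.39×3) = 3.39
Dolphin: 1 + 3.39 = 4.39

4.39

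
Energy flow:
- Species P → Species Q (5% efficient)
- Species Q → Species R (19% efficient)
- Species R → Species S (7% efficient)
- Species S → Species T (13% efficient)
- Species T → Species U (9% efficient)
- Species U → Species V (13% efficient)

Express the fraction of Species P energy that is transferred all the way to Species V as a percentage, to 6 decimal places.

0.000101%

Product of link efficiencies: 0.05 × 0.19 × 0.07 × 0.13 × 0.09 × 0.13 = 0.000001011465
As a percentage: 0.000001011465 × 100 = 0.000101%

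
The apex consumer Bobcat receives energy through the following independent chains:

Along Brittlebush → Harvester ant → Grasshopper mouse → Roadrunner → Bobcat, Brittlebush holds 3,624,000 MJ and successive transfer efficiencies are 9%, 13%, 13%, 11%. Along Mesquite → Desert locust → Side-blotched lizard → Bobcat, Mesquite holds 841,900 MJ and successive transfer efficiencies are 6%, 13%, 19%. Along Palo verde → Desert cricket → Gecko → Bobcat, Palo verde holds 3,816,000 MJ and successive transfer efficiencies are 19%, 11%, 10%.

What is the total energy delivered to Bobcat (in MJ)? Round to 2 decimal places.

Via Brittlebush: 3624000 × 0.09 × 0.13 × 0.13 × 0.11 = 606.33144 MJ
Via Mesquite: 841900 × 0.06 × 0.13 × 0.19 = 1247.6958 MJ
Via Palo verde: 3816000 × 0.19 × 0.11 × 0.1 = 7975.44 MJ
Total at Bobcat: 606.33144 + 1247.6958 + 7975.44 = 9829.46724 MJ

9829.47 MJ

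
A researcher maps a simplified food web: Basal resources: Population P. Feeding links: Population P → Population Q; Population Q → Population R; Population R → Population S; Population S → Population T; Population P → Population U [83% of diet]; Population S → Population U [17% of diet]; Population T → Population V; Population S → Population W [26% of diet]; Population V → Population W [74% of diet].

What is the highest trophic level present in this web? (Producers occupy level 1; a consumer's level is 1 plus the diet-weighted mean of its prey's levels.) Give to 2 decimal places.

6.48

Population Q: 1 + 1 = 2
Population R: 1 + 2 = 3
Population S: 1 + 3 = 4
Population T: 1 + 4 = 5
Population U: 1 + (0.83×1 + 0.17×4) = 2.51
Population V: 1 + 5 = 6
Population W: 1 + (0.26×4 + 0.74×6) = 6.48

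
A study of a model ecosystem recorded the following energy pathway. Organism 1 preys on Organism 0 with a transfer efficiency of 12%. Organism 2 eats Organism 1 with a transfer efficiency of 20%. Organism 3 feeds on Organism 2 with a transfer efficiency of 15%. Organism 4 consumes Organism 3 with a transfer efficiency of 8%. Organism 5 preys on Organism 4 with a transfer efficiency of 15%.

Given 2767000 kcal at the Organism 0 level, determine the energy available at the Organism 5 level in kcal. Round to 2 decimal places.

Organism 1: 2767000 × 0.12 = 332040 kcal
Organism 2: 332040 × 0.2 = 66408 kcal
Organism 3: 66408 × 0.15 = 9961.2 kcal
Organism 4: 9961.2 × 0.08 = 796.896 kcal
Organism 5: 796.896 × 0.15 = 119.5344 kcal

119.53 kcal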